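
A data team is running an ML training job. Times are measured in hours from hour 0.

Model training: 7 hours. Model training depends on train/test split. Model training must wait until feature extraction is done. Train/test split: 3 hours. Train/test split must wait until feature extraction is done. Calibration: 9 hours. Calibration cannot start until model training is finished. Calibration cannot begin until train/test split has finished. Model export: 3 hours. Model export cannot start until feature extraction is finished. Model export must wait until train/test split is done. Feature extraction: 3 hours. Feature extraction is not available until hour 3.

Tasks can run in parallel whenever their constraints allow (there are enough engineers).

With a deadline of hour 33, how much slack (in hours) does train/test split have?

8

Feature extraction cannot begin until its own release at hour 3. It runs from hour 3 to 3 + 3 = hour 6.
Train/test split cannot begin until feature extraction (finishes hour 6). It runs from hour 6 to 6 + 3 = hour 9.

Working backward from the deadline:
Nothing follows calibration; the deadline of hour 33 is its only limit. It must start by 33 − 9 = hour 24.
Model training must finish before calibration (must start by hour 24). With a 7-hour duration, model training must start by 24 − 7 = hour 17.
Model export must finish by hour 33; it takes 3 hours, so it must start by 33 − 3 = hour 30.
Train/test split has several dependents: model training (must start by hour 17); calibration (must start by hour 24); model export (must start by hour 30). The earliest of those limits is hour 17, so train/test split must start by 17 − 3 = hour 14.
So train/test split can start as early as hour 6 and as late as hour 14, giving 14 − 6 = 8 hours of slack.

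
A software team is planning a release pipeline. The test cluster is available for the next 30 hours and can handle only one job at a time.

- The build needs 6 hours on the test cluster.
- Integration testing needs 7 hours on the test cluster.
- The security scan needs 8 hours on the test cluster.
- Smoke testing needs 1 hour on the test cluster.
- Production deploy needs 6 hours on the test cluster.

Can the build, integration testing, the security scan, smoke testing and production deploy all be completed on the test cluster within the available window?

Yes

Running back to back, the jobs need 6 + 7 + 8 + 1 + 6 = 28 hours on the test cluster.
Since 28 ≤ 30, they fit within the window.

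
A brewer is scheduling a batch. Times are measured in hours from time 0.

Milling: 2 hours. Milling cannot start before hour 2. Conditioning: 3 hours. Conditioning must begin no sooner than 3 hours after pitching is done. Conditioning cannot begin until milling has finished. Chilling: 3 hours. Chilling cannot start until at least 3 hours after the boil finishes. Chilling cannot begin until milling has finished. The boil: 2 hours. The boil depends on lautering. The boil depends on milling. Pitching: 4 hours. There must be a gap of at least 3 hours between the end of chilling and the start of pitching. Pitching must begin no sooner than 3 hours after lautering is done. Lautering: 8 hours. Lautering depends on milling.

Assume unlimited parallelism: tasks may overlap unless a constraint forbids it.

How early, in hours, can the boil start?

Milling cannot begin until its own release at hour 2. It runs from hour 2 to 2 + 2 = hour 4.
Lautering cannot begin until milling (finishes hour 4). It runs from hour 4 to 4 + 8 = hour 12.
The boil waits on lautering (finishes hour 12); milling (finishes hour 4). The latest of these is hour 12, which is the earliest the boil can start.

12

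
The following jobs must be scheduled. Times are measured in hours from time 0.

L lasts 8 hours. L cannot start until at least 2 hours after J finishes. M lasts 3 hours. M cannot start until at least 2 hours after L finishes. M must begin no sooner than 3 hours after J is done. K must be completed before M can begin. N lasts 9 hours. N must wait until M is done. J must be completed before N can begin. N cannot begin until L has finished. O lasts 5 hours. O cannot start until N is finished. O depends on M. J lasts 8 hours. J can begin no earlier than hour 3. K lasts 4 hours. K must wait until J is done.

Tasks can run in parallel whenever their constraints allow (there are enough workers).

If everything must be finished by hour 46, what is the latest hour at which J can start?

9

To finish by hour 46, O (duration 5) must start no later than hour 41.
N feeds into O (must start by hour 41); so N must finish by hour 41 and therefore start by hour 32.
M feeds N (must start by hour 32); O (must start by hour 41). Taking the minimum, M must finish by hour 32 and start by 32 − 3 = hour 29.
Since M (must start by hour 29) depends on it, K must finish by hour 29. Backing off its 4-hour duration gives a latest start of hour 25.
L has several dependents: M (must start by hour 29, minus 2-hour gap → hour 27); N (must start by hour 32). The earliest of those limits is hour 27, so L must start by 27 − 8 = hour 19.
J feeds K (must start by hour 25); L (must start by hour 19, minus 2-hour gap → hour 17); M (must start by hour 29, minus 3-hour gap → hour 26); N (must start by hour 32). Taking the minimum, J must finish by hour 17 and start by 17 − 8 = hour 9.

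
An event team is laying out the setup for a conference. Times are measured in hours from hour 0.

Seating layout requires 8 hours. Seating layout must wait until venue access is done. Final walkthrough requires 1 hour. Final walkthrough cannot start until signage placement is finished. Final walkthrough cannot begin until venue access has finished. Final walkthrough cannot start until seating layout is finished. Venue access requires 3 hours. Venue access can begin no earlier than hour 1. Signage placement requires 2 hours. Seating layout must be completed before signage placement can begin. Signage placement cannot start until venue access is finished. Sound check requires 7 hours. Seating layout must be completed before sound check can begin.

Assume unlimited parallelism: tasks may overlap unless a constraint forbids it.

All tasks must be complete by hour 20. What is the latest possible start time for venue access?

2

Final walkthrough must finish by hour 20; it takes 1 hour, so it must start by 20 − 1 = hour 19.
Signage placement must finish before final walkthrough (must start by hour 19). With a 2-hour duration, signage placement must start by 19 − 2 = hour 17.
Sound check has no dependents, so it just needs to finish by hour 20. Starting by 20 − 7 = hour 13 achieves that.
For seating layout: signage placement (must start by hour 17); sound check (must start by hour 13); final walkthrough (must start by hour 19). The most restrictive is hour 13; with an 8-hour duration, seating layout must start by hour 5.
For venue access: seating layout (must start by hour 5); signage placement (must start by hour 17); final walkthrough (must start by hour 19). The most restrictive is hour 5; with a 3-hour duration, venue access must start by hour 2.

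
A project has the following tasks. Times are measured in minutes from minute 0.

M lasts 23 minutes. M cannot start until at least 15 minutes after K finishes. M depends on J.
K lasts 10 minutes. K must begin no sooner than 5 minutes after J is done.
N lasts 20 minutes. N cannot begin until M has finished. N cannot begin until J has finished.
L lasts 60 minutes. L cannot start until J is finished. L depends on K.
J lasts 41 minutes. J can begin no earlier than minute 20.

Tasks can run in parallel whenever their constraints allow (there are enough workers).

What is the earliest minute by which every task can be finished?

136

J cannot begin until its own release at minute 20. It runs from minute 20 to 20 + 41 = minute 61.
After J (finishes minute 61, plus 5-minute gap → minute 66), K can start at minute 66 and finishes at minute 76.
M needs all of K (finishes minute 76, plus 15-minute gap → minute 91); J (finishes minute 61). That puts its earliest start at minute 91; it finishes at 91 + 23 = minute 114.
N has to wait for M (finishes minute 114); J (finishes minute 61). The latest of these is minute 114, so N runs minute 114 to 114 + 20 = minute 134.
L has to wait for J (finishes minute 61); K (finishes minute 76). The latest of these is minute 76, so L runs minute 76 to 76 + 60 = minute 136.
All tasks are finished once the last one completes. Finish times: J at 61, K at 76, L at 136, M at 114, N at 134. The latest is minute 136.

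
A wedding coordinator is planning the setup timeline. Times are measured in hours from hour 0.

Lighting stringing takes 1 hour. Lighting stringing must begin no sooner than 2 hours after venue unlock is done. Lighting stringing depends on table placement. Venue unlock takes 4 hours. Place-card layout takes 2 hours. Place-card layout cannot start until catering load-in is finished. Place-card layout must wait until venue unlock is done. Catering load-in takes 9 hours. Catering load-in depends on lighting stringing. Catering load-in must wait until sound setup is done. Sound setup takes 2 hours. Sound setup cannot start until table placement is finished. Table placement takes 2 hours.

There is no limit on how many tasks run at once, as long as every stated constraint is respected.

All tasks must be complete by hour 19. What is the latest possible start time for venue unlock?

1

Place-card layout must finish by hour 19; it takes 2 hours, so it must start by 19 − 2 = hour 17.
Catering load-in must finish before place-card layout (must start by hour 17). With a 9-hour duration, catering load-in must start by 17 − 9 = hour 8.
Lighting stringing has to be done before catering load-in (must start by hour 8). That means finishing by hour 8, i.e. starting by 8 − 1 = hour 7.
For venue unlock: lighting stringing (must start by hour 7, minus 2-hour gap → hour 5); place-card layout (must start by hour 17). The most restrictive is hour 5; with a 4-hour duration, venue unlock must start by hour 1.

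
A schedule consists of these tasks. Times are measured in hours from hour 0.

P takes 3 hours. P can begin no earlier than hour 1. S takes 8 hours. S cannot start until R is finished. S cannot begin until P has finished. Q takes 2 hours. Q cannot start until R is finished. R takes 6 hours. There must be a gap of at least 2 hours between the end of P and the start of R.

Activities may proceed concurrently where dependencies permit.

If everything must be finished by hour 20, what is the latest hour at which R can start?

To finish by hour 20, Q (duration 2) must start no later than hour 18.
S must finish by hour 20; it takes 8 hours, so it must start by 20 − 8 = hour 12.
R feeds Q (must start by hour 18); S (must start by hour 12). Taking the minimum, R must finish by hour 12 and start by 12 − 6 = hour 6.

6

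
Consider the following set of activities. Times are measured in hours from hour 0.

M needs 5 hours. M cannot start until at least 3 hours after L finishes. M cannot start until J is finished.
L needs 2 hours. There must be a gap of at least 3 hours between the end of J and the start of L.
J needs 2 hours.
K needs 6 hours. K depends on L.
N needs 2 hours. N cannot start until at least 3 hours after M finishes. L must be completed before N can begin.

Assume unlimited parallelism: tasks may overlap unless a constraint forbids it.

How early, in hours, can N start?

Nothing blocks J, so it runs from hour 0 to hour 2.
L cannot begin until J (finishes hour 2, plus 3-hour gap → hour 5). It runs from hour 5 to 5 + 2 = hour 7.
M has to wait for L (finishes hour 7, plus 3-hour gap → hour 10); J (finishes hour 2). The latest of these is hour 10, so M runs hour 10 to 10 + 5 = hour 15.
N waits on M (finishes hour 15, plus 3-hour gap → hour 18); L (finishes hour 7). The latest of these is hour 18, which is the earliest N can start.

18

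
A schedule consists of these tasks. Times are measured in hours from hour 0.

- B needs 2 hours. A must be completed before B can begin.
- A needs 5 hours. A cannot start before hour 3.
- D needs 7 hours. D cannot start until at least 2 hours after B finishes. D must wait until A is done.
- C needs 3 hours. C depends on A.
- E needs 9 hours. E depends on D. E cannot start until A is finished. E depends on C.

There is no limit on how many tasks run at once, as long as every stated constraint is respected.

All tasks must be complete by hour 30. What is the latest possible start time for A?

5

To finish by hour 30, E (duration 9) must start no later than hour 21.
Since E (must start by hour 21) depends on it, D must finish by hour 21. Backing off its 7-hour duration gives a latest start of hour 14.
B must finish before D (must start by hour 14, minus 2-hour gap → hour 12). With a 2-hour duration, B must start by 12 − 2 = hour 10.
Since E (must start by hour 21) depends on it, C must finish by hour 21. Backing off its 3-hour duration gives a latest start of hour 18.
A feeds B (must start by hour 10); C (must start by hour 18); D (must start by hour 14); E (must start by hour 21). Taking the minimum, A must finish by hour 10 and start by 10 − 5 = hour 5.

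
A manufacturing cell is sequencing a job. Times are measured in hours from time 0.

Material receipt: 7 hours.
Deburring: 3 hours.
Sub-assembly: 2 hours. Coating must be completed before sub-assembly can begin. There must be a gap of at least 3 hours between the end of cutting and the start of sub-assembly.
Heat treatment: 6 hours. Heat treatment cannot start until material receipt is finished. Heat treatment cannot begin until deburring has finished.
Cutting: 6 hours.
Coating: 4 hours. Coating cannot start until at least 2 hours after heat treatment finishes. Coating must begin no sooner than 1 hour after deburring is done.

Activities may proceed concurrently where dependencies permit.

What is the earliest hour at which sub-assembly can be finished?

Deburring has no prerequisites, so it starts at hour 0 and finishes at hour 3.
Cutting has no prerequisites, so it starts at hour 0 and finishes at hour 6.
Nothing blocks material receipt, so it runs from hour 0 to hour 7.
Heat treatment cannot start until material receipt (finishes hour 7); deburring (finishes hour 3). The controlling bound is hour 7, so heat treatment finishes at 7 + 6 = hour 13.
Coating has to wait for heat treatment (finishes hour 13, plus 2-hour gap → hour 15); deburring (finishes hour 3, plus 1-hour gap → hour 4). The latest of these is hour 15, so coating runs hour 15 to 15 + 4 = hour 19.
Sub-assembly cannot start until coating (finishes hour 19); cutting (finishes hour 6, plus 3-hour gap → hour 9). The controlling bound is hour 19, so sub-assembly finishes at 19 + 2 = hour 21.

21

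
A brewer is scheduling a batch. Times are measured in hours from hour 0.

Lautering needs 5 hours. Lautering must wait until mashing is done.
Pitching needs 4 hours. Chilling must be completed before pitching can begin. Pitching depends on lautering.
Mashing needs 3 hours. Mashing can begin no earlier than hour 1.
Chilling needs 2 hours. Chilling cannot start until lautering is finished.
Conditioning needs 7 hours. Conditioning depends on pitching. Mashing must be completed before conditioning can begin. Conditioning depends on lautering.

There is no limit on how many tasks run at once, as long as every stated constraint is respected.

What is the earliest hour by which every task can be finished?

22

Mashing waits on its own release at hour 1, so it starts at hour 1 and finishes at 1 + 3 = hour 4.
Lautering cannot begin until mashing (finishes hour 4). It runs from hour 4 to 4 + 5 = hour 9.
After lautering (finishes hour 9), chilling can start at hour 9 and finishes at hour 11.
Pitching has to wait for chilling (finishes hour 11); lautering (finishes hour 9). The latest of these is hour 11, so pitching runs hour 11 to 11 + 4 = hour 15.
For conditioning: pitching (finishes hour 15); mashing (finishes hour 4); lautering (finishes hour 9). Taking the maximum gives a start of hour 15, and it finishes at 15 + 7 = hour 22.
All tasks are finished once the last one completes. Finish times: Mashing at 4, Lautering at 9, Chilling at 11, Pitching at 15, Conditioning at 22. The latest is hour 22.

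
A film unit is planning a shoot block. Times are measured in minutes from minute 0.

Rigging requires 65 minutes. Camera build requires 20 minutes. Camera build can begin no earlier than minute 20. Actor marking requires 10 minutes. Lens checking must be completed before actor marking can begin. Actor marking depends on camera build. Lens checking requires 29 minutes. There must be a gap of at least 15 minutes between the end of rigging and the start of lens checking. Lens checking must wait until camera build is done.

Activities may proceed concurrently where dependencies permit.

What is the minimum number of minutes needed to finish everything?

Camera build cannot begin until its own release at minute 20. It runs from minute 20 to 20 + 20 = minute 40.
Rigging can start immediately at minute 0; it finishes at minute 65.
Lens checking needs all of rigging (finishes minute 65, plus 15-minute gap → minute 80); camera build (finishes minute 40). That puts its earliest start at minute 80; it finishes at 80 + 29 = minute 109.
Actor marking needs all of lens checking (finishes minute 109); camera build (finishes minute 40). That puts its earliest start at minute 109; it finishes at 109 + 10 = minute 119.
All tasks are finished once the last one completes. Finish times: Rigging at 65, Camera build at 40, Lens checking at 109, Actor marking at 119. The latest is minute 119.

119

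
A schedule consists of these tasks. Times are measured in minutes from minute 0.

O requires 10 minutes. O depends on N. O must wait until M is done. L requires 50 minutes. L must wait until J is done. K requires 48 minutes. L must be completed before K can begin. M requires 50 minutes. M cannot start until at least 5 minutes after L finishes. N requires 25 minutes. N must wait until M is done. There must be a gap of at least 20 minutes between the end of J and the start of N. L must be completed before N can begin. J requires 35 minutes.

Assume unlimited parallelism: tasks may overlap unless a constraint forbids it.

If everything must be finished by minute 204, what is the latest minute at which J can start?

Nothing follows K; the deadline of minute 204 is its only limit. It must start by 204 − 48 = minute 156.
Nothing follows O; the deadline of minute 204 is its only limit. It must start by 204 − 10 = minute 194.
N feeds into O (must start by minute 194); so N must finish by minute 194 and therefore start by minute 169.
M feeds N (must start by minute 169); O (must start by minute 194). Taking the minimum, M must finish by minute 169 and start by 169 − 50 = minute 119.
L has several dependents: K (must start by minute 156); M (must start by minute 119, minus 5-minute gap → minute 114); N (must start by minute 169). The earliest of those limits is minute 114, so L must start by 114 − 50 = minute 64.
For J: L (must start by minute 64); N (must start by minute 169, minus 20-minute gap → minute 149). The most restrictive is minute 64; with a 35-minute duration, J must start by minute 29.

29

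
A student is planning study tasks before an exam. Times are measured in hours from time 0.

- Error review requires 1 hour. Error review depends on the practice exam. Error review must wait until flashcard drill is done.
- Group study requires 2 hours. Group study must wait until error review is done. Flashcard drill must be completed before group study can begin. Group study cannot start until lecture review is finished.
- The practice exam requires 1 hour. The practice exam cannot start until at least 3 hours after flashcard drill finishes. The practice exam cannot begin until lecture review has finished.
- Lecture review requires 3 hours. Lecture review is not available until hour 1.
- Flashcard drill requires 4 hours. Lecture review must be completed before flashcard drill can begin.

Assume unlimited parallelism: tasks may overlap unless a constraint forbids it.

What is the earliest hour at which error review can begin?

Lecture review waits on its own release at hour 1, so it starts at hour 1 and finishes at 1 + 3 = hour 4.
After lecture review (finishes hour 4), flashcard drill can start at hour 4 and finishes at hour 8.
The practice exam needs all of flashcard drill (finishes hour 8, plus 3-hour gap → hour 11); lecture review (finishes hour 4). That puts its earliest start at hour 11; it finishes at 11 + 1 = hour 12.
Error review waits on the practice exam (finishes hour 12); flashcard drill (finishes hour 8). The latest of these is hour 12, which is the earliest error review can start.

12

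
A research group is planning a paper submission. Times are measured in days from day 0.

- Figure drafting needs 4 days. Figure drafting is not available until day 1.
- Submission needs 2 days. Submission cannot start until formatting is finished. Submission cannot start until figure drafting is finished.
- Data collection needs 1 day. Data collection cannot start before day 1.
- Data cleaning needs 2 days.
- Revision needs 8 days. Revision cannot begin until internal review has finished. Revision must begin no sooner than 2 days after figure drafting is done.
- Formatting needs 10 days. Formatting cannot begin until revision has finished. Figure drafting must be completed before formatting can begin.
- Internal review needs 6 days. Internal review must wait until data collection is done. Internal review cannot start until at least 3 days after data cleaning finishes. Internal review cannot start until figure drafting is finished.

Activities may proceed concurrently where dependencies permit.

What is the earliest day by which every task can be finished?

31

Figure drafting cannot begin until its own release at day 1. It runs from day 1 to 1 + 4 = day 5.
Data cleaning can start immediately at day 0; it finishes at day 2.
Data collection waits on its own release at day 1, so it starts at day 1 and finishes at 1 + 1 = day 2.
For internal review: data collection (finishes day 2); data cleaning (finishes day 2, plus 3-day gap → day 5); figure drafting (finishes day 5). Taking the maximum gives a start of day 5, and it finishes at 5 + 6 = day 11.
Revision needs all of internal review (finishes day 11); figure drafting (finishes day 5, plus 2-day gap → day 7). That puts its earliest start at day 11; it finishes at 11 + 8 = day 19.
For formatting: revision (finishes day 19); figure drafting (finishes day 5). Taking the maximum gives a start of day 19, and it finishes at 19 + 10 = day 29.
Submission has to wait for formatting (finishes day 29); figure drafting (finishes day 5). The latest of these is day 29, so submission runs day 29 to 29 + 2 = day 31.
All tasks are finished once the last one completes. Finish times: Data collection at 2, Data cleaning at 2, Figure drafting at 5, Internal review at 11, Revision at 19, Formatting at 29, Submission at 31. The latest is day 31.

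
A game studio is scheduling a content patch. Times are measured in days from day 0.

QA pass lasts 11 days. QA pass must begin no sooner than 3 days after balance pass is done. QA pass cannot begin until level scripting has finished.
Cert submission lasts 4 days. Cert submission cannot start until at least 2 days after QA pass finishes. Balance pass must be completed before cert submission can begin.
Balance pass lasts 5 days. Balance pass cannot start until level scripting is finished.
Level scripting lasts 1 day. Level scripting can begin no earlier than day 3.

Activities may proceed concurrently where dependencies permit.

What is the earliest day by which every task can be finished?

Level scripting cannot begin until its own release at day 3. It runs from day 3 to 3 + 1 = day 4.
Balance pass cannot begin until level scripting (finishes day 4). It runs from day 4 to 4 + 5 = day 9.
QA pass cannot start until balance pass (finishes day 9, plus 3-day gap → day 12); level scripting (finishes day 4). The controlling bound is day 12, so QA pass finishes at 12 + 11 = day 23.
For cert submission: QA pass (finishes day 23, plus 2-day gap → day 25); balance pass (finishes day 9). Taking the maximum gives a start of day 25, and it finishes at 25 + 4 = day 29.
All tasks are finished once the last one completes. Finish times: Level scripting at 4, Balance pass at 9, QA pass at 23, Cert submission at 29. The latest is day 29.

29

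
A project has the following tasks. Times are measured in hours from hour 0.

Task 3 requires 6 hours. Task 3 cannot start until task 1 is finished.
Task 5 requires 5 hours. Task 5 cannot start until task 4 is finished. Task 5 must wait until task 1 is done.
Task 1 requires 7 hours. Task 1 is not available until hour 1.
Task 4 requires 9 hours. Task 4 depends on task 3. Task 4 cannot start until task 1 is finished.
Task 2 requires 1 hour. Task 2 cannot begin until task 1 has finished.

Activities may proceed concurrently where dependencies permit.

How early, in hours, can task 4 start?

Task 1 cannot begin until its own release at hour 1. It runs from hour 1 to 1 + 7 = hour 8.
Task 3 cannot begin until task 1 (finishes hour 8). It runs from hour 8 to 8 + 6 = hour 14.
Task 4 waits on task 3 (finishes hour 14); task 1 (finishes hour 8). The latest of these is hour 14, which is the earliest task 4 can start.

14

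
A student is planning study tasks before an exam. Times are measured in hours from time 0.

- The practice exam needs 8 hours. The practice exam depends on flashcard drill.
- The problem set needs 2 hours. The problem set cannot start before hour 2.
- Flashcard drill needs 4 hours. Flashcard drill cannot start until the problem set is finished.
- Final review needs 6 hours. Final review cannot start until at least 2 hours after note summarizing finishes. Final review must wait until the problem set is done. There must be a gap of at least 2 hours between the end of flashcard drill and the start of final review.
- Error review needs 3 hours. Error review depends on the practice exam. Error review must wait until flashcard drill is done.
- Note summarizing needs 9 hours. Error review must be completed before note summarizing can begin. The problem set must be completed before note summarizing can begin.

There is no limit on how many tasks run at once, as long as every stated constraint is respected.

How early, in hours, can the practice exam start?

The problem set waits on its own release at hour 2, so it starts at hour 2 and finishes at 2 + 2 = hour 4.
Flashcard drill waits on the problem set (finishes hour 4), so it starts at hour 4 and finishes at 4 + 4 = hour 8.
The practice exam waits on flashcard drill (finishes hour 8), so the earliest it can start is hour 8.

8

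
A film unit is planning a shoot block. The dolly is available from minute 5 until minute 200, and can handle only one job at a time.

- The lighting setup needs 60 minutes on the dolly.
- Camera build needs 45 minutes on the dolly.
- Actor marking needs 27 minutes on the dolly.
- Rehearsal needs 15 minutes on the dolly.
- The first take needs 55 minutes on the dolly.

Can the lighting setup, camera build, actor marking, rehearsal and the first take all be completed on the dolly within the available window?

The dolly window is 200 − 5 = 195 minutes.
Running back to back, the jobs need 60 + 45 + 27 + 15 + 55 = 202 minutes on the dolly.
Since 202 > 195, they cannot all fit.

No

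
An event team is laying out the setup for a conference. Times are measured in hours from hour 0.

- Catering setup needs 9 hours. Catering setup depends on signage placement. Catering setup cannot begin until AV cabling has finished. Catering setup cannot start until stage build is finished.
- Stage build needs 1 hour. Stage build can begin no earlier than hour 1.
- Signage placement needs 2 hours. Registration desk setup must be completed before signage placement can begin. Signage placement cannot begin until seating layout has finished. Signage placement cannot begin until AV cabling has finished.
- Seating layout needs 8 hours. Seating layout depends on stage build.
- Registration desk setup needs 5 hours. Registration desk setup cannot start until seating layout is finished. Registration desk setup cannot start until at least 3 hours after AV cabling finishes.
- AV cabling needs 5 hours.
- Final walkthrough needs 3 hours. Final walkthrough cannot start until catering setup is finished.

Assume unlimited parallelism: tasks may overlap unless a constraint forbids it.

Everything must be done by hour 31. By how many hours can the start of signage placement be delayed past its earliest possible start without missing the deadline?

AV cabling has no prerequisites, so it starts at hour 0 and finishes at hour 5.
After its own release at hour 1, stage build can start at hour 1 and finishes at hour 2.
Seating layout cannot begin until stage build (finishes hour 2). It runs from hour 2 to 2 + 8 = hour 10.
For registration desk setup: seating layout (finishes hour 10); AV cabling (finishes hour 5, plus 3-hour gap → hour 8). Taking the maximum gives a start of hour 10, and it finishes at 10 + 5 = hour 15.
Signage placement needs all of registration desk setup (finishes hour 15); seating layout (finishes hour 10); AV cabling (finishes hour 5). That puts its earliest start at hour 15; it finishes at 15 + 2 = hour 17.

Working backward from the deadline:
To finish by hour 31, final walkthrough (duration 3) must start no later than hour 28.
Catering setup feeds into final walkthrough (must start by hour 28); so catering setup must finish by hour 28 and therefore start by hour 19.
Signage placement has to be done before catering setup (must start by hour 19). That means finishing by hour 19, i.e. starting by 19 − 2 = hour 17.
So signage placement can start as early as hour 15 and as late as hour 17, giving 17 − 15 = 2 hours of slack.

2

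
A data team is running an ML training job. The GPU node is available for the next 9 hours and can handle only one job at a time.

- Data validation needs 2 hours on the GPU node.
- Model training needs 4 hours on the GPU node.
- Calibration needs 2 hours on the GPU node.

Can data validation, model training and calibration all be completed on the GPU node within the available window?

Yes

Running back to back, the jobs need 2 + 4 + 2 = 8 hours on the GPU node.
Since 8 ≤ 9, they fit within the window.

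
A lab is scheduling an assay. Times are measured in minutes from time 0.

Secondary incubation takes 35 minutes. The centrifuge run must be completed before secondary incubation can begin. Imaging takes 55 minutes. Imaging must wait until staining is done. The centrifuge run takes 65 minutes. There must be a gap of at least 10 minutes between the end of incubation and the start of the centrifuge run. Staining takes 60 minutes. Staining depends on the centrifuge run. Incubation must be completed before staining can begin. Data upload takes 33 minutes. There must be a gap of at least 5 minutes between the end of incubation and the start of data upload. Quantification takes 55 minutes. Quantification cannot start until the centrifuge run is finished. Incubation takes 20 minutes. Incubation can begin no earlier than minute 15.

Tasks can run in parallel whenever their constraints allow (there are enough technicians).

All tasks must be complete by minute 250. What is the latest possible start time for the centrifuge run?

Imaging has no dependents, so it just needs to finish by minute 250. Starting by 250 − 55 = minute 195 achieves that.
Staining feeds into imaging (must start by minute 195); so staining must finish by minute 195 and therefore start by minute 135.
To finish by minute 250, secondary incubation (duration 35) must start no later than minute 215.
Nothing follows quantification; the deadline of minute 250 is its only limit. It must start by 250 − 55 = minute 195.
The centrifuge run must finish in time for staining (must start by minute 135); secondary incubation (must start by minute 215); quantification (must start by minute 195). The tightest is minute 135, so the centrifuge run must start by 135 − 65 = minute 70.

70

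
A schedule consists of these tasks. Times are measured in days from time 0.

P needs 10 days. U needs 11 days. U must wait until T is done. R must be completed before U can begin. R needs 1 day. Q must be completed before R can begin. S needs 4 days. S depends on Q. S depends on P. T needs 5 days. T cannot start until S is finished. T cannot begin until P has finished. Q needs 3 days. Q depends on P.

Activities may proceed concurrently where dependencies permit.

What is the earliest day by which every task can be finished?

33

P can start immediately at day 0; it finishes at day 10.
Q cannot begin until P (finishes day 10). It runs from day 10 to 10 + 3 = day 13.
S has to wait for Q (finishes day 13); P (finishes day 10). The latest of these is day 13, so S runs day 13 to 13 + 4 = day 17.
T cannot start until S (finishes day 17); P (finishes day 10). The controlling bound is day 17, so T finishes at 17 + 5 = day 22.
R waits on Q (finishes day 13), so it starts at day 13 and finishes at 13 + 1 = day 14.
U cannot start until T (finishes day 22); R (finishes day 14). The controlling bound is day 22, so U finishes at 22 + 11 = day 33.
All tasks are finished once the last one completes. Finish times: P at 10, Q at 13, R at 14, S at 17, T at 22, U at 33. The latest is day 33.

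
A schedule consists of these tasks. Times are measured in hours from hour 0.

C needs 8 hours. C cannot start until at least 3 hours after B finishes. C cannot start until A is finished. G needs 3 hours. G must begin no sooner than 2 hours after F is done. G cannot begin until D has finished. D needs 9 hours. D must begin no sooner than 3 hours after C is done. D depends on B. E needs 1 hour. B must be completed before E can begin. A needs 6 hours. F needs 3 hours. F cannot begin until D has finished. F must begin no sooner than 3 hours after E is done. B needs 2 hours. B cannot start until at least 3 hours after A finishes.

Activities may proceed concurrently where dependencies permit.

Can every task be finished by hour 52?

A has no prerequisites, so it starts at hour 0 and finishes at hour 6.
After A (finishes hour 6, plus 3-hour gap → hour 9), B can start at hour 9 and finishes at hour 11.
E cannot begin until B (finishes hour 11). It runs from hour 11 to 11 + 1 = hour 12.
C needs all of B (finishes hour 11, plus 3-hour gap → hour 14); A (finishes hour 6). That puts its earliest start at hour 14; it finishes at 14 + 8 = hour 22.
D needs all of C (finishes hour 22, plus 3-hour gap → hour 25); B (finishes hour 11). That puts its earliest start at hour 25; it finishes at 25 + 9 = hour 34.
F needs all of D (finishes hour 34); E (finishes hour 12, plus 3-hour gap → hour 15). That puts its earliest start at hour 34; it finishes at 34 + 3 = hour 37.
G needs all of F (finishes hour 37, plus 2-hour gap → hour 39); D (finishes hour 34). That puts its earliest start at hour 39; it finishes at 39 + 3 = hour 42.
Every task is finished by hour 42, which is no later than the deadline of 52, so the schedule is feasible.

Yes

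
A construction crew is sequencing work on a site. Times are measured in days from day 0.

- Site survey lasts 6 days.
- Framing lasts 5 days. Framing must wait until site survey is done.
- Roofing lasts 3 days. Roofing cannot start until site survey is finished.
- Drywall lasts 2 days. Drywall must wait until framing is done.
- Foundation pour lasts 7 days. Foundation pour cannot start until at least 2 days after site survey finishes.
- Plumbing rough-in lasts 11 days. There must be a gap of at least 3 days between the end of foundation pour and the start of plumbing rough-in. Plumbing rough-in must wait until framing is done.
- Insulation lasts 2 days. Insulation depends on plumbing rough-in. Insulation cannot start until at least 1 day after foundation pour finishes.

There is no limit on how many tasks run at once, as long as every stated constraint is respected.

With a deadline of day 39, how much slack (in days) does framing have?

15

Site survey can start immediately at day 0; it finishes at day 6.
Framing cannot begin until site survey (finishes day 6). It runs from day 6 to 6 + 5 = day 11.

Working backward from the deadline:
Insulation has no dependents, so it just needs to finish by day 39. Starting by 39 − 2 = day 37 achieves that.
Plumbing rough-in must finish before insulation (must start by day 37). With an 11-day duration, plumbing rough-in must start by 37 − 11 = day 26.
Nothing follows drywall; the deadline of day 39 is its only limit. It must start by 39 − 2 = day 37.
For framing: plumbing rough-in (must start by day 26); drywall (must start by day 37). The most restrictive is day 26; with a 5-day duration, framing must start by day 21.
So framing can start as early as day 6 and as late as day 21, giving 21 − 6 = 15 days of slack.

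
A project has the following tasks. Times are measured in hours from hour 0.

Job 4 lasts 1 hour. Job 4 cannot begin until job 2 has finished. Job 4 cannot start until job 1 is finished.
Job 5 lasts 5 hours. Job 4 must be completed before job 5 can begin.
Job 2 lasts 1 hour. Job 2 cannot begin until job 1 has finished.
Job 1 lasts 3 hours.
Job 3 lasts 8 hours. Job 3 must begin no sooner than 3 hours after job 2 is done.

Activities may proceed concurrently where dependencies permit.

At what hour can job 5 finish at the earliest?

10

Nothing blocks job 1, so it runs from hour 0 to hour 3.
Job 2 cannot begin until job 1 (finishes hour 3). It runs from hour 3 to 3 + 1 = hour 4.
Job 4 needs all of job 2 (finishes hour 4); job 1 (finishes hour 3). That puts its earliest start at hour 4; it finishes at 4 + 1 = hour 5.
Job 5 cannot begin until job 4 (finishes hour 5). It runs from hour 5 to 5 + 5 = hour 10.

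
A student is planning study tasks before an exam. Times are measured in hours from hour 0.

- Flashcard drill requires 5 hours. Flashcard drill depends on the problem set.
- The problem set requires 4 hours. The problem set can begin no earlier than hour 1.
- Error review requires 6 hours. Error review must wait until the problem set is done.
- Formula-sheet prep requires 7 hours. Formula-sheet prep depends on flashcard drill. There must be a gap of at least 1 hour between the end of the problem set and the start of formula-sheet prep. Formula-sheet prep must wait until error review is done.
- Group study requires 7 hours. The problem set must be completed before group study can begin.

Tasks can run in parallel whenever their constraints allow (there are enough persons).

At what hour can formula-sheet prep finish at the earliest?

18

The problem set cannot begin until its own release at hour 1. It runs from hour 1 to 1 + 4 = hour 5.
Error review cannot begin until the problem set (finishes hour 5). It runs from hour 5 to 5 + 6 = hour 11.
Flashcard drill waits on the problem set (finishes hour 5), so it starts at hour 5 and finishes at 5 + 5 = hour 10.
For formula-sheet prep: flashcard drill (finishes hour 10); the problem set (finishes hour 5, plus 1-hour gap → hour 6); error review (finishes hour 11). Taking the maximum gives a start of hour 11, and it finishes at 11 + 7 = hour 18.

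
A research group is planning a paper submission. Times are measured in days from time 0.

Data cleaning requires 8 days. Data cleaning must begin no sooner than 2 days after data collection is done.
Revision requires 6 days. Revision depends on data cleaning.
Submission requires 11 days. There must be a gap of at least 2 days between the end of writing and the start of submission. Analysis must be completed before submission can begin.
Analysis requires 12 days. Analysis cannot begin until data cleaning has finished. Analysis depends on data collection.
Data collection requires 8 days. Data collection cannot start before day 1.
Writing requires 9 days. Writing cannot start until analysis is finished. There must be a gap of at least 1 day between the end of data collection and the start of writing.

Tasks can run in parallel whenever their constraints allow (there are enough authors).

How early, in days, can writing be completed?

After its own release at day 1, data collection can start at day 1 and finishes at day 9.
After data collection (finishes day 9, plus 2-day gap → day 11), data cleaning can start at day 11 and finishes at day 19.
Analysis has to wait for data cleaning (finishes day 19); data collection (finishes day 9). The latest of these is day 19, so analysis runs day 19 to 19 + 12 = day 31.
For writing: analysis (finishes day 31); data collection (finishes day 9, plus 1-day gap → day 10). Taking the maximum gives a start of day 31, and it finishes at 31 + 9 = day 40.

40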